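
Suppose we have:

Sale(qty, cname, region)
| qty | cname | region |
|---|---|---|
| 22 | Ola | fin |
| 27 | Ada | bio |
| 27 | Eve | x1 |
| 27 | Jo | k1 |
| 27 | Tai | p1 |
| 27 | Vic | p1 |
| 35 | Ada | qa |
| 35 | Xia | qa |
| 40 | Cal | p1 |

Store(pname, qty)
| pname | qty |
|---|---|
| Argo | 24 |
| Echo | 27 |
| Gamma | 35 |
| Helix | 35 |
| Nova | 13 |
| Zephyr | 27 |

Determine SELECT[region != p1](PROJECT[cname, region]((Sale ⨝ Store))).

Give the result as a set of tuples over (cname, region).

{(Ada, bio), (Ada, qa), (Eve, x1), (Jo, k1), (Xia, qa)}

Joining Sale and Store on qty yields {(27, Ada, bio, Echo), (27, Ada, bio, Zephyr), (27, Eve, x1, Echo), (27, Eve, x1, Zephyr), (27, Jo, k1, Echo), (27, Jo, k1, Zephyr), (27, Tai, p1, Echo), (27, Tai, p1, Zephyr), (27, Vic, p1, Echo), (27, Vic, p1, Zephyr), (35, Ada, qa, Gamma), (35, Ada, qa, Helix), (35, Xia, qa, Gamma), (35, Xia, qa, Helix)}.
π[cname, region]: project onto (cname, region) (7 duplicate(s) eliminated) → {(Ada, bio), (Ada, qa), (Eve, x1), (Jo, k1), (Tai, p1), (Vic, p1), (Xia, qa)}
Filtering on region != p1 leaves {(Ada, bio), (Ada, qa), (Eve, x1), (Jo, k1), (Xia, qa)}.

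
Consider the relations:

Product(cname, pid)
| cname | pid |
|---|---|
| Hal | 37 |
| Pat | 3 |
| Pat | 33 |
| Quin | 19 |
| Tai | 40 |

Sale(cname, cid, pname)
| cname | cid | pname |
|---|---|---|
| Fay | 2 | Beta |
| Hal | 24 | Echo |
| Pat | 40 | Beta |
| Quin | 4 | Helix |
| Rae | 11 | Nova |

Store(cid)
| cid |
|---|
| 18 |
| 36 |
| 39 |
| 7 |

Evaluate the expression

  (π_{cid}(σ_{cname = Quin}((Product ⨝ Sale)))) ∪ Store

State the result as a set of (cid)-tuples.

{18, 36, 39, 4, 7}

Joining Product and Sale on cname yields {(Hal, 37, 24, Echo), (Pat, 3, 40, Beta), (Pat, 33, 40, Beta), (Quin, 19, 4, Helix)}.
Apply σ_{cname = Quin}; surviving tuples: {(Quin, 19, 4, Helix)}
π[cid]: project onto (cid) → {4}
Set union of the two operands is {18, 36, 39, 4, 7}.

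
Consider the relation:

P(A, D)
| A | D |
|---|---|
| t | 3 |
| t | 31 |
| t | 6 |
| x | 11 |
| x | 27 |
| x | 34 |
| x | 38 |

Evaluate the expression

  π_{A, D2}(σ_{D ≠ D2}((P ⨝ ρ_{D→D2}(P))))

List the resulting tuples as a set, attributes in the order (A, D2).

{(t, 3), (t, 31), (t, 6), (x, 11), (x, 27), (x, 34), (x, 38)}

ρ[D→D2]: schema becomes (A, D2); tuples unchanged.
P ⋈ ρ_{D→D2}(P) (natural join on A): {(t, 3, 3), (t, 3, 31), (t, 3, 6), (t, 31, 3), (t, 31, 31), (t, 31, 6), (t, 6, 3), (t, 6, 31), (t, 6, 6), (x, 11, 11), (x, 11, 27), (x, 11, 34), (x, 11, 38), (x, 27, 11), (x, 27, 27), (x, 27, 34), (x, 27, 38), (x, 34, 11), (x, 34, 27), (x, 34, 34), (x, 34, 38), (x, 38, 11), (x, 38, 27), (x, 38, 34), (x, 38, 38)}
σ[D ≠ D2]: keep tuples satisfying D ≠ D2 → {(t, 3, 31), (t, 3, 6), (t, 31, 3), (t, 31, 6), (t, 6, 3), (t, 6, 31), (x, 11, 27), (x, 11, 34), (x, 11, 38), (x, 27, 11), (x, 27, 34), (x, 27, 38), (x, 34, 11), (x, 34, 27), (x, 34, 38), (x, 38, 11), (x, 38, 27), (x, 38, 34)}
Keep only column(s) A, D2 (11 duplicate(s) eliminated): {(t, 3), (t, 31), (t, 6), (x, 11), (x, 27), (x, 34), (x, 38)}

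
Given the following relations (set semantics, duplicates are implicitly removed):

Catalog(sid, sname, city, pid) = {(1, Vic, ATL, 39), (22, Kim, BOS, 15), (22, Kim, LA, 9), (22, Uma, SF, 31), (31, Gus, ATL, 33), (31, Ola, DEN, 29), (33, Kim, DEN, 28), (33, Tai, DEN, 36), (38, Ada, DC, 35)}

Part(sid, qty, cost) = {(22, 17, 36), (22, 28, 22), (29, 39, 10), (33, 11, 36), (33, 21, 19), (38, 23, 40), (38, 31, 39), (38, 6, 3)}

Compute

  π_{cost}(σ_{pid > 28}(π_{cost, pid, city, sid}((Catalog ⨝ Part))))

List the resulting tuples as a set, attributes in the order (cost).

Joining Catalog and Part on sid yields {(22, Kim, BOS, 15, 17, 36), (22, Kim, BOS, 15, 28, 22), (22, Kim, LA, 9, 17, 36), (22, Kim, LA, 9, 28, 22), (22, Uma, SF, 31, 17, 36), (22, Uma, SF, 31, 28, 22), (33, Kim, DEN, 28, 11, 36), (33, Kim, DEN, 28, 21, 19), (33, Tai, DEN, 36, 11, 36), (33, Tai, DEN, 36, 21, 19), (38, Ada, DC, 35, 23, 40), (38, Ada, DC, 35, 31, 39), (38, Ada, DC, 35, 6, 3)}.
Keep only column(s) cost, pid, city, sid: {(19, 28, DEN, 33), (19, 36, DEN, 33), (22, 15, BOS, 22), (22, 31, SF, 22), (22, 9, LA, 22), (3, 35, DC, 38), (36, 15, BOS, 22), (36, 28, DEN, 33), (36, 31, SF, 22), (36, 36, DEN, 33), (36, 9, LA, 22), (39, 35, DC, 38), (40, 35, DC, 38)}
Apply σ_{pid > 28}; surviving tuples: {(19, 36, DEN, 33), (22, 31, SF, 22), (3, 35, DC, 38), (36, 31, SF, 22), (36, 36, DEN, 33), (39, 35, DC, 38), (40, 35, DC, 38)}
Keep only column(s) cost (1 duplicate(s) eliminated): {19, 22, 3, 36, 39, 40}

{19, 22, 3, 36, 39, 40}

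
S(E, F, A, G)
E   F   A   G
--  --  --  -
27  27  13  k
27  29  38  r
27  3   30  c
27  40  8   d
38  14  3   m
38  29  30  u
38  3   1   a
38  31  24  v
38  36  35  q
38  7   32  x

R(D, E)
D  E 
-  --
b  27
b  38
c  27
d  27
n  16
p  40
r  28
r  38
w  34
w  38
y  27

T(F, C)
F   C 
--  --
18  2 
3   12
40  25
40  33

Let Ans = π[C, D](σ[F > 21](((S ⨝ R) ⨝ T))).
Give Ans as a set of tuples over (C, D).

{(25, b), (25, c), (25, d), (25, y), (33, b), (33, c), (33, d), (33, y)}

S ⋈ R (natural join on E): {(27, 27, 13, k, b), (27, 27, 13, k, c), (27, 27, 13, k, d), (27, 27, 13, k, y), (27, 29, 38, r, b), (27, 29, 38, r, c), (27, 29, 38, r, d), (27, 29, 38, r, y), (27, 3, 30, c, b), (27, 3, 30, c, c), (27, 3, 30, c, d), (27, 3, 30, c, y), (27, 40, 8, d, b), (27, 40, 8, d, c), (27, 40, 8, d, d), (27, 40, 8, d, y), (38, 14, 3, m, b), (38, 14, 3, m, r), (38, 14, 3, m, w), (38, 29, 30, u, b), (38, 29, 30, u, r), (38, 29, 30, u, w), (38, 3, 1, a, b), (38, 3, 1, a, r), (38, 3, 1, a, w), (38, 31, 24, v, b), (38, 31, 24, v, r), (38, 31, 24, v, w), (38, 36, 35, q, b), (38, 36, 35, q, r), (38, 36, 35, q, w), (38, 7, 32, x, b), (38, 7, 32, x, r), (38, 7, 32, x, w)}
(S ⨝ R) ⋈ T (natural join on F): {(27, 3, 30, c, b, 12), (27, 3, 30, c, c, 12), (27, 3, 30, c, d, 12), (27, 3, 30, c, y, 12), (27, 40, 8, d, b, 25), (27, 40, 8, d, b, 33), (27, 40, 8, d, c, 25), (27, 40, 8, d, c, 33), (27, 40, 8, d, d, 25), (27, 40, 8, d, d, 33), (27, 40, 8, d, y, 25), (27, 40, 8, d, y, 33), (38, 3, 1, a, b, 12), (38, 3, 1, a, r, 12), (38, 3, 1, a, w, 12)}
σ[F > 21]: keep tuples satisfying F > 21 → {(27, 40, 8, d, b, 25), (27, 40, 8, d, b, 33), (27, 40, 8, d, c, 25), (27, 40, 8, d, c, 33), (27, 40, 8, d, d, 25), (27, 40, 8, d, d, 33), (27, 40, 8, d, y, 25), (27, 40, 8, d, y, 33)}
Keep only column(s) C, D: {(25, b), (25, c), (25, d), (25, y), (33, b), (33, c), (33, d), (33, y)}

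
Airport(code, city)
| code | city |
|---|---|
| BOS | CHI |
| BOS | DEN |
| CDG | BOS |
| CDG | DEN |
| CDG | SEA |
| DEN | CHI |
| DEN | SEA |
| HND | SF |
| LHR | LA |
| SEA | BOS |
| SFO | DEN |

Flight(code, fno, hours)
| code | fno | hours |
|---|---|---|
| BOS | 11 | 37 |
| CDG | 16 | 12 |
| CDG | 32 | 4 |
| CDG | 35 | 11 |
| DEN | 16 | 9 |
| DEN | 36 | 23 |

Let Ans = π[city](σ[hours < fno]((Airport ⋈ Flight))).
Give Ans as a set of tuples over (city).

{BOS, CHI, DEN, SEA}

Natural join on code: {(BOS, CHI, 11, 37), (BOS, DEN, 11, 37), (CDG, BOS, 16, 12), (CDG, BOS, 32, 4), (CDG, BOS, 35, 11), (CDG, DEN, 16, 12), (CDG, DEN, 32, 4), (CDG, DEN, 35, 11), (CDG, SEA, 16, 12), (CDG, SEA, 32, 4), (CDG, SEA, 35, 11), (DEN, CHI, 16, 9), (DEN, CHI, 36, 23), (DEN, SEA, 16, 9), (DEN, SEA, 36, 23)}
Apply σ_{hours < fno}; surviving tuples: {(CDG, BOS, 16, 12), (CDG, BOS, 32, 4), (CDG, BOS, 35, 11), (CDG, DEN, 16, 12), (CDG, DEN, 32, 4), (CDG, DEN, 35, 11), (CDG, SEA, 16, 12), (CDG, SEA, 32, 4), (CDG, SEA, 35, 11), (DEN, CHI, 16, 9), (DEN, CHI, 36, 23), (DEN, SEA, 16, 9), (DEN, SEA, 36, 23)}
Keep only column(s) city (9 duplicate(s) eliminated): {BOS, CHI, DEN, SEA}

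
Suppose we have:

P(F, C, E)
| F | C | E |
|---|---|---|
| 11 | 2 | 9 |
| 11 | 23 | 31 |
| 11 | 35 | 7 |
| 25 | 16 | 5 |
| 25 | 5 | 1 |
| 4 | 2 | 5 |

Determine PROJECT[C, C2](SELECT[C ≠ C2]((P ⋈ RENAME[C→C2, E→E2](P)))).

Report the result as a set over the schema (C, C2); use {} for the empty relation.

{(16, 5), (2, 23), (2, 35), (23, 2), (23, 35), (35, 2), (35, 23), (5, 16)}

ρ[C→C2, E→E2]: schema becomes (F, C2, E2); tuples unchanged.
Joining P and RENAME[C→C2, E→E2](P) on F yields {(11, 2, 9, 2, 9), (11, 2, 9, 23, 31), (11, 2, 9, 35, 7), (11, 23, 31, 2, 9), (11, 23, 31, 23, 31), (11, 23, 31, 35, 7), (11, 35, 7, 2, 9), (11, 35, 7, 23, 31), (11, 35, 7, 35, 7), (25, 16, 5, 16, 5), (25, 16, 5, 5, 1), (25, 5, 1, 16, 5), (25, 5, 1, 5, 1), (4, 2, 5, 2, 5)}.
Filtering on C ≠ C2 leaves {(11, 2, 9, 23, 31), (11, 2, 9, 35, 7), (11, 23, 31, 2, 9), (11, 23, 31, 35, 7), (11, 35, 7, 2, 9), (11, 35, 7, 23, 31), (25, 16, 5, 5, 1), (25, 5, 1, 16, 5)}.
Projecting to C, C2: {(16, 5), (2, 23), (2, 35), (23, 2), (23, 35), (35, 2), (35, 23), (5, 16)}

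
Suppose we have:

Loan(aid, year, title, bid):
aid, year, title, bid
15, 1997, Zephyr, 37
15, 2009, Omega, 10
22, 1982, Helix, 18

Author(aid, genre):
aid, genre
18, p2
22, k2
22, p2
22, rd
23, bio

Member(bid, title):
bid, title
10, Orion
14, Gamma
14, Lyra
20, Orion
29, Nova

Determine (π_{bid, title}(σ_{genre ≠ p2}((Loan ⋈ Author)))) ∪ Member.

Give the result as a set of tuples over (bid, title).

{(10, Orion), (14, Gamma), (14, Lyra), (18, Helix), (20, Orion), (29, Nova)}

Loan ⋈ Author (natural join on aid): {(22, 1982, Helix, 18, k2), (22, 1982, Helix, 18, p2), (22, 1982, Helix, 18, rd)}
Selection genre ≠ p2: {(22, 1982, Helix, 18, k2), (22, 1982, Helix, 18, rd)}
π[bid, title]: project onto (bid, title) (1 duplicate(s) eliminated) → {(18, Helix)}
Taking the union: {(10, Orion), (14, Gamma), (14, Lyra), (18, Helix), (20, Orion), (29, Nova)}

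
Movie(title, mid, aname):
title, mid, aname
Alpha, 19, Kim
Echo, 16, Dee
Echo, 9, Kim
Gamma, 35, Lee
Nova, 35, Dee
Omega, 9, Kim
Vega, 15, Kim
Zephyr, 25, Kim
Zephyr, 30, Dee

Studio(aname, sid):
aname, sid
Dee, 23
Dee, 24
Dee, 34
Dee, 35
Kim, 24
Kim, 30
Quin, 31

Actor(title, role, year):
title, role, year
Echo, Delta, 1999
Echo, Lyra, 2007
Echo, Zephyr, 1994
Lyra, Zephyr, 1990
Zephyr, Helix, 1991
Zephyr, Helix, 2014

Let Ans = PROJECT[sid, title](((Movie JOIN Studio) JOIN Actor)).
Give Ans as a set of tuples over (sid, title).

{(23, Echo), (23, Zephyr), (24, Echo), (24, Zephyr), (30, Echo), (30, Zephyr), (34, Echo), (34, Zephyr), (35, Echo), (35, Zephyr)}

Natural join on aname: {(Alpha, 19, Kim, 24), (Alpha, 19, Kim, 30), (Echo, 16, Dee, 23), (Echo, 16, Dee, 24), (Echo, 16, Dee, 34), (Echo, 16, Dee, 35), (Echo, 9, Kim, 24), (Echo, 9, Kim, 30), (Nova, 35, Dee, 23), (Nova, 35, Dee, 24), (Nova, 35, Dee, 34), (Nova, 35, Dee, 35), (Omega, 9, Kim, 24), (Omega, 9, Kim, 30), (Vega, 15, Kim, 24), (Vega, 15, Kim, 30), (Zephyr, 25, Kim, 24), (Zephyr, 25, Kim, 30), (Zephyr, 30, Dee, 23), (Zephyr, 30, Dee, 24), (Zephyr, 30, Dee, 34), (Zephyr, 30, Dee, 35)}
Natural join on title: {(Echo, 16, Dee, 23, Delta, 1999), (Echo, 16, Dee, 23, Lyra, 2007), (Echo, 16, Dee, 23, Zephyr, 1994), (Echo, 16, Dee, 24, Delta, 1999), (Echo, 16, Dee, 24, Lyra, 2007), (Echo, 16, Dee, 24, Zephyr, 1994), (Echo, 16, Dee, 34, Delta, 1999), (Echo, 16, Dee, 34, Lyra, 2007), (Echo, 16, Dee, 34, Zephyr, 1994), (Echo, 16, Dee, 35, Delta, 1999), (Echo, 16, Dee, 35, Lyra, 2007), (Echo, 16, Dee, 35, Zephyr, 1994), (Echo, 9, Kim, 24, Delta, 1999), (Echo, 9, Kim, 24, Lyra, 2007), (Echo, 9, Kim, 24, Zephyr, 1994), (Echo, 9, Kim, 30, Delta, 1999), (Echo, 9, Kim, 30, Lyra, 2007), (Echo, 9, Kim, 30, Zephyr, 1994), (Zephyr, 25, Kim, 24, Helix, 1991), (Zephyr, 25, Kim, 24, Helix, 2014), (Zephyr, 25, Kim, 30, Helix, 1991), (Zephyr, 25, Kim, 30, Helix, 2014), (Zephyr, 30, Dee, 23, Helix, 1991), (Zephyr, 30, Dee, 23, Helix, 2014), (Zephyr, 30, Dee, 24, Helix, 1991), (Zephyr, 30, Dee, 24, Helix, 2014), (Zephyr, 30, Dee, 34, Helix, 1991), (Zephyr, 30, Dee, 34, Helix, 2014), (Zephyr, 30, Dee, 35, Helix, 1991), (Zephyr, 30, Dee, 35, Helix, 2014)}
π_{sid, title} gives {(23, Echo), (23, Zephyr), (24, Echo), (24, Zephyr), (30, Echo), (30, Zephyr), (34, Echo), (34, Zephyr), (35, Echo), (35, Zephyr)} (20 duplicate(s) eliminated).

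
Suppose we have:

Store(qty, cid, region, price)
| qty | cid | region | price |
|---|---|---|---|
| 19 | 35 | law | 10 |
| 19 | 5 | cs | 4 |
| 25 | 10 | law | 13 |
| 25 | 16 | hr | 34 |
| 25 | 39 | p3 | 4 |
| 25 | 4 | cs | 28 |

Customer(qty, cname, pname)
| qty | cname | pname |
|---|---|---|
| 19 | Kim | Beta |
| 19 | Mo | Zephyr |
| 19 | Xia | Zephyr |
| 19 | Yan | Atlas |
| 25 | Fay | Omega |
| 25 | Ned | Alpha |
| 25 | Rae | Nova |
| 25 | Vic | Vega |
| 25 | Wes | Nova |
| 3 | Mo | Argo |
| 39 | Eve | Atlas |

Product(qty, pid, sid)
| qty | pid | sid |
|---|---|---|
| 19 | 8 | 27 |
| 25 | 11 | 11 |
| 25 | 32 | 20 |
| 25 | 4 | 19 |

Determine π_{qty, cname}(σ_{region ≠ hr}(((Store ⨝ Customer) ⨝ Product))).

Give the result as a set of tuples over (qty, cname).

{(19, Kim), (19, Mo), (19, Xia), (19, Yan), (25, Fay), (25, Ned), (25, Rae), (25, Vic), (25, Wes)}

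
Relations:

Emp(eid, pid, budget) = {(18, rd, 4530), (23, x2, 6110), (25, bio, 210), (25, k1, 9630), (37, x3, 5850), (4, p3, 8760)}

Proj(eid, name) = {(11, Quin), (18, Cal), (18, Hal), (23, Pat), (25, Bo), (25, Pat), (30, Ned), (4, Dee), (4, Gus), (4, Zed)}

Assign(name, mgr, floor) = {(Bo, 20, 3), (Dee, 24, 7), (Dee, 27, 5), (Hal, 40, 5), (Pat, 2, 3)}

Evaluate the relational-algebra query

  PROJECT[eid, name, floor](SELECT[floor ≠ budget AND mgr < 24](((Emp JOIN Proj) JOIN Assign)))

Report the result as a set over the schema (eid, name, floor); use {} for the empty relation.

Natural join on eid: {(18, rd, 4530, Cal), (18, rd, 4530, Hal), (23, x2, 6110, Pat), (25, bio, 210, Bo), (25, bio, 210, Pat), (25, k1, 9630, Bo), (25, k1, 9630, Pat), (4, p3, 8760, Dee), (4, p3, 8760, Gus), (4, p3, 8760, Zed)}
Natural join on name: {(18, rd, 4530, Hal, 40, 5), (23, x2, 6110, Pat, 2, 3), (25, bio, 210, Bo, 20, 3), (25, bio, 210, Pat, 2, 3), (25, k1, 9630, Bo, 20, 3), (25, k1, 9630, Pat, 2, 3), (4, p3, 8760, Dee, 24, 7), (4, p3, 8760, Dee, 27, 5)}
σ[floor ≠ budget AND mgr < 24]: keep tuples satisfying floor ≠ budget AND mgr < 24 → {(23, x2, 6110, Pat, 2, 3), (25, bio, 210, Bo, 20, 3), (25, bio, 210, Pat, 2, 3), (25, k1, 9630, Bo, 20, 3), (25, k1, 9630, Pat, 2, 3)}
π_{eid, name, floor} gives {(23, Pat, 3), (25, Bo, 3), (25, Pat, 3)} (2 duplicate(s) eliminated).

{(23, Pat, 3), (25, Bo, 3), (25, Pat, 3)}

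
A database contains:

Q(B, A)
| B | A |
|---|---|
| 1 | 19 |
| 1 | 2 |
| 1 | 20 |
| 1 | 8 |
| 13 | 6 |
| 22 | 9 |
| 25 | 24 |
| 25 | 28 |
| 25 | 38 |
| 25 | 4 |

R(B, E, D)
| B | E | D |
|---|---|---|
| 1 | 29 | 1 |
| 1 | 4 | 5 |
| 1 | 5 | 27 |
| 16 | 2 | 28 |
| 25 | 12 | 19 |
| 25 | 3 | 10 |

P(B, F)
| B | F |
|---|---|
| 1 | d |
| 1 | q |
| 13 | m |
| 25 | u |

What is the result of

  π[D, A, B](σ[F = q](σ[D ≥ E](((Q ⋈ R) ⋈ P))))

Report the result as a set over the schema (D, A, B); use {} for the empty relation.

Natural join on B: {(1, 19, 29, 1), (1, 19, 4, 5), (1, 19, 5, 27), (1, 2, 29, 1), (1, 2, 4, 5), (1, 2, 5, 27), (1, 20, 29, 1), (1, 20, 4, 5), (1, 20, 5, 27), (1, 8, 29, 1), (1, 8, 4, 5), (1, 8, 5, 27), (25, 24, 12, 19), (25, 24, 3, 10), (25, 28, 12, 19), (25, 28, 3, 10), (25, 38, 12, 19), (25, 38, 3, 10), (25, 4, 12, 19), (25, 4, 3, 10)}
Natural join on B: {(1, 19, 29, 1, d), (1, 19, 29, 1, q), (1, 19, 4, 5, d), (1, 19, 4, 5, q), (1, 19, 5, 27, d), (1, 19, 5, 27, q), (1, 2, 29, 1, d), (1, 2, 29, 1, q), (1, 2, 4, 5, d), (1, 2, 4, 5, q), (1, 2, 5, 27, d), (1, 2, 5, 27, q), (1, 20, 29, 1, d), (1, 20, 29, 1, q), (1, 20, 4, 5, d), (1, 20, 4, 5, q), (1, 20, 5, 27, d), (1, 20, 5, 27, q), (1, 8, 29, 1, d), (1, 8, 29, 1, q), (1, 8, 4, 5, d), (1, 8, 4, 5, q), (1, 8, 5, 27, d), (1, 8, 5, 27, q), (25, 24, 12, 19, u), (25, 24, 3, 10, u), (25, 28, 12, 19, u), (25, 28, 3, 10, u), (25, 38, 12, 19, u), (25, 38, 3, 10, u), (25, 4, 12, 19, u), (25, 4, 3, 10, u)}
Filtering on D ≥ E leaves {(1, 19, 4, 5, d), (1, 19, 4, 5, q), (1, 19, 5, 27, d), (1, 19, 5, 27, q), (1, 2, 4, 5, d), (1, 2, 4, 5, q), (1, 2, 5, 27, d), (1, 2, 5, 27, q), (1, 20, 4, 5, d), (1, 20, 4, 5, q), (1, 20, 5, 27, d), (1, 20, 5, 27, q), (1, 8, 4, 5, d), (1, 8, 4, 5, q), (1, 8, 5, 27, d), (1, 8, 5, 27, q), (25, 24, 12, 19, u), (25, 24, 3, 10, u), (25, 28, 12, 19, u), (25, 28, 3, 10, u), (25, 38, 12, 19, u), (25, 38, 3, 10, u), (25, 4, 12, 19, u), (25, 4, 3, 10, u)}.
Filtering on F = q leaves {(1, 19, 4, 5, q), (1, 19, 5, 27, q), (1, 2, 4, 5, q), (1, 2, 5, 27, q), (1, 20, 4, 5, q), (1, 20, 5, 27, q), (1, 8, 4, 5, q), (1, 8, 5, 27, q)}.
π_{D, A, B} gives {(27, 19, 1), (27, 2, 1), (27, 20, 1), (27, 8, 1), (5, 19, 1), (5, 2, 1), (5, 20, 1), (5, 8, 1)}.

{(27, 19, 1), (27, 2, 1), (27, 20, 1), (27, 8, 1), (5, 19, 1), (5, 2, 1), (5, 20, 1), (5, 8, 1)}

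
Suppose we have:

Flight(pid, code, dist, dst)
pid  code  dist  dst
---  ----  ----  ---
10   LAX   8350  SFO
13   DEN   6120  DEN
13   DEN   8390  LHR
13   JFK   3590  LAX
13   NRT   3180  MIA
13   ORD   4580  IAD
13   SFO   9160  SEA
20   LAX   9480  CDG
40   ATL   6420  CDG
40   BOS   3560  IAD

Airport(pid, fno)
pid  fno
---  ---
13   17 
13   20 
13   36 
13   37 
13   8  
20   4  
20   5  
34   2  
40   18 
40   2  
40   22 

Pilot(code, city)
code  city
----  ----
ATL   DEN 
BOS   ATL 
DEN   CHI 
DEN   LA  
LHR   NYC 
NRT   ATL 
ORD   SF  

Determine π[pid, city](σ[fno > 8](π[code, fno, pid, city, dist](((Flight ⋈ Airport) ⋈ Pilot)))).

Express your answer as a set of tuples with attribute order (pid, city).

{(13, ATL), (13, CHI), (13, LA), (13, SF), (40, ATL), (40, DEN)}

Natural join on pid: {(13, DEN, 6120, DEN, 17), (13, DEN, 6120, DEN, 20), (13, DEN, 6120, DEN, 36), (13, DEN, 6120, DEN, 37), (13, DEN, 6120, DEN, 8), (13, DEN, 8390, LHR, 17), (13, DEN, 8390, LHR, 20), (13, DEN, 8390, LHR, 36), (13, DEN, 8390, LHR, 37), (13, DEN, 8390, LHR, 8), (13, JFK, 3590, LAX, 17), (13, JFK, 3590, LAX, 20), (13, JFK, 3590, LAX, 36), (13, JFK, 3590, LAX, 37), (13, JFK, 3590, LAX, 8), (13, NRT, 3180, MIA, 17), (13, NRT, 3180, MIA, 20), (13, NRT, 3180, MIA, 36), (13, NRT, 3180, MIA, 37), (13, NRT, 3180, MIA, 8), (13, ORD, 4580, IAD, 17), (13, ORD, 4580, IAD, 20), (13, ORD, 4580, IAD, 36), (13, ORD, 4580, IAD, 37), (13, ORD, 4580, IAD, 8), (13, SFO, 9160, SEA, 17), (13, SFO, 9160, SEA, 20), (13, SFO, 9160, SEA, 36), (13, SFO, 9160, SEA, 37), (13, SFO, 9160, SEA, 8), (20, LAX, 9480, CDG, 4), (20, LAX, 9480, CDG, 5), (40, ATL, 6420, CDG, 18), (40, ATL, 6420, CDG, 2), (40, ATL, 6420, CDG, 22), (40, BOS, 3560, IAD, 18), (40, BOS, 3560, IAD, 2), (40, BOS, 3560, IAD, 22)}
Natural join on code: {(13, DEN, 6120, DEN, 17, CHI), (13, DEN, 6120, DEN, 17, LA), (13, DEN, 6120, DEN, 20, CHI), (13, DEN, 6120, DEN, 20, LA), (13, DEN, 6120, DEN, 36, CHI), (13, DEN, 6120, DEN, 36, LA), (13, DEN, 6120, DEN, 37, CHI), (13, DEN, 6120, DEN, 37, LA), (13, DEN, 6120, DEN, 8, CHI), (13, DEN, 6120, DEN, 8, LA), (13, DEN, 8390, LHR, 17, CHI), (13, DEN, 8390, LHR, 17, LA), (13, DEN, 8390, LHR, 20, CHI), (13, DEN, 8390, LHR, 20, LA), (13, DEN, 8390, LHR, 36, CHI), (13, DEN, 8390, LHR, 36, LA), (13, DEN, 8390, LHR, 37, CHI), (13, DEN, 8390, LHR, 37, LA), (13, DEN, 8390, LHR, 8, CHI), (13, DEN, 8390, LHR, 8, LA), (13, NRT, 3180, MIA, 17, ATL), (13, NRT, 3180, MIA, 20, ATL), (13, NRT, 3180, MIA, 36, ATL), (13, NRT, 3180, MIA, 37, ATL), (13, NRT, 3180, MIA, 8, ATL), (13, ORD, 4580, IAD, 17, SF), (13, ORD, 4580, IAD, 20, SF), (13, ORD, 4580, IAD, 36, SF), (13, ORD, 4580, IAD, 37, SF), (13, ORD, 4580, IAD, 8, SF), (40, ATL, 6420, CDG, 18, DEN), (40, ATL, 6420, CDG, 2, DEN), (40, ATL, 6420, CDG, 22, DEN), (40, BOS, 3560, IAD, 18, ATL), (40, BOS, 3560, IAD, 2, ATL), (40, BOS, 3560, IAD, 22, ATL)}
Projecting to code, fno, pid, city, dist: {(ATL, 18, 40, DEN, 6420), (ATL, 2, 40, DEN, 6420), (ATL, 22, 40, DEN, 6420), (BOS, 18, 40, ATL, 3560), (BOS, 2, 40, ATL, 3560), (BOS, 22, 40, ATL, 3560), (DEN, 17, 13, CHI, 6120), (DEN, 17, 13, CHI, 8390), (DEN, 17, 13, LA, 6120), (DEN, 17, 13, LA, 8390), (DEN, 20, 13, CHI, 6120), (DEN, 20, 13, CHI, 8390), (DEN, 20, 13, LA, 6120), (DEN, 20, 13, LA, 8390), (DEN, 36, 13, CHI, 6120), (DEN, 36, 13, CHI, 8390), (DEN, 36, 13, LA, 6120), (DEN, 36, 13, LA, 8390), (DEN, 37, 13, CHI, 6120), (DEN, 37, 13, CHI, 8390), (DEN, 37, 13, LA, 6120), (DEN, 37, 13, LA, 8390), (DEN, 8, 13, CHI, 6120), (DEN, 8, 13, CHI, 8390), (DEN, 8, 13, LA, 6120), (DEN, 8, 13, LA, 8390), (NRT, 17, 13, ATL, 3180), (NRT, 20, 13, ATL, 3180), (NRT, 36, 13, ATL, 3180), (NRT, 37, 13, ATL, 3180), (NRT, 8, 13, ATL, 3180), (ORD, 17, 13, SF, 4580), (ORD, 20, 13, SF, 4580), (ORD, 36, 13, SF, 4580), (ORD, 37, 13, SF, 4580), (ORD, 8, 13, SF, 4580)}
σ[fno > 8]: keep tuples satisfying fno > 8 → {(ATL, 18, 40, DEN, 6420), (ATL, 22, 40, DEN, 6420), (BOS, 18, 40, ATL, 3560), (BOS, 22, 40, ATL, 3560), (DEN, 17, 13, CHI, 6120), (DEN, 17, 13, CHI, 8390), (DEN, 17, 13, LA, 6120), (DEN, 17, 13, LA, 8390), (DEN, 20, 13, CHI, 6120), (DEN, 20, 13, CHI, 8390), (DEN, 20, 13, LA, 6120), (DEN, 20, 13, LA, 8390), (DEN, 36, 13, CHI, 6120), (DEN, 36, 13, CHI, 8390), (DEN, 36, 13, LA, 6120), (DEN, 36, 13, LA, 8390), (DEN, 37, 13, CHI, 6120), (DEN, 37, 13, CHI, 8390), (DEN, 37, 13, LA, 6120), (DEN, 37, 13, LA, 8390), (NRT, 17, 13, ATL, 3180), (NRT, 20, 13, ATL, 3180), (NRT, 36, 13, ATL, 3180), (NRT, 37, 13, ATL, 3180), (ORD, 17, 13, SF, 4580), (ORD, 20, 13, SF, 4580), (ORD, 36, 13, SF, 4580), (ORD, 37, 13, SF, 4580)}
Projecting to pid, city (22 duplicate(s) eliminated): {(13, ATL), (13, CHI), (13, LA), (13, SF), (40, ATL), (40, DEN)}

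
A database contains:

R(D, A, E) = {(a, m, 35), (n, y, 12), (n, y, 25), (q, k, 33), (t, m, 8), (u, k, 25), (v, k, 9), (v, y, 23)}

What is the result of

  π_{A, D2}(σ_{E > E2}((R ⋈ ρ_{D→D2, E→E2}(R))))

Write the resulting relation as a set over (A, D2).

ρ[D→D2, E→E2]: schema becomes (D2, A, E2); tuples unchanged.
Joining R and ρ_{D→D2, E→E2}(R) on A yields {(a, m, 35, a, 35), (a, m, 35, t, 8), (n, y, 12, n, 12), (n, y, 12, n, 25), (n, y, 12, v, 23), (n, y, 25, n, 12), (n, y, 25, n, 25), (n, y, 25, v, 23), (q, k, 33, q, 33), (q, k, 33, u, 25), (q, k, 33, v, 9), (t, m, 8, a, 35), (t, m, 8, t, 8), (u, k, 25, q, 33), (u, k, 25, u, 25), (u, k, 25, v, 9), (v, k, 9, q, 33), (v, k, 9, u, 25), (v, k, 9, v, 9), (v, y, 23, n, 12), (v, y, 23, n, 25), (v, y, 23, v, 23)}.
σ[E > E2]: keep tuples satisfying E > E2 → {(a, m, 35, t, 8), (n, y, 25, n, 12), (n, y, 25, v, 23), (q, k, 33, u, 25), (q, k, 33, v, 9), (u, k, 25, v, 9), (v, y, 23, n, 12)}
Projecting to A, D2 (2 duplicate(s) eliminated): {(k, u), (k, v), (m, t), (y, n), (y, v)}

{(k, u), (k, v), (m, t), (y, n), (y, v)}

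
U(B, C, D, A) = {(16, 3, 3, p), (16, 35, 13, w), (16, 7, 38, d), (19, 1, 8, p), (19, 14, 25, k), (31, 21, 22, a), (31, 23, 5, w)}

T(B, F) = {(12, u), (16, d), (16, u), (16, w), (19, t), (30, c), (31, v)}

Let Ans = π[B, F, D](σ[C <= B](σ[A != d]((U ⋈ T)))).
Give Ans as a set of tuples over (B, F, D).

Natural join on B: {(16, 3, 3, p, d), (16, 3, 3, p, u), (16, 3, 3, p, w), (16, 35, 13, w, d), (16, 35, 13, w, u), (16, 35, 13, w, w), (16, 7, 38, d, d), (16, 7, 38, d, u), (16, 7, 38, d, w), (19, 1, 8, p, t), (19, 14, 25, k, t), (31, 21, 22, a, v), (31, 23, 5, w, v)}
Apply σ_{A != d}; surviving tuples: {(16, 3, 3, p, d), (16, 3, 3, p, u), (16, 3, 3, p, w), (16, 35, 13, w, d), (16, 35, 13, w, u), (16, 35, 13, w, w), (19, 1, 8, p, t), (19, 14, 25, k, t), (31, 21, 22, a, v), (31, 23, 5, w, v)}
Apply σ_{C <= B}; surviving tuples: {(16, 3, 3, p, d), (16, 3, 3, p, u), (16, 3, 3, p, w), (19, 1, 8, p, t), (19, 14, 25, k, t), (31, 21, 22, a, v), (31, 23, 5, w, v)}
Keep only column(s) B, F, D: {(16, d, 3), (16, u, 3), (16, w, 3), (19, t, 25), (19, t, 8), (31, v, 22), (31, v, 5)}

{(16, d, 3), (16, u, 3), (16, w, 3), (19, t, 25), (19, t, 8), (31, v, 22), (31, v, 5)}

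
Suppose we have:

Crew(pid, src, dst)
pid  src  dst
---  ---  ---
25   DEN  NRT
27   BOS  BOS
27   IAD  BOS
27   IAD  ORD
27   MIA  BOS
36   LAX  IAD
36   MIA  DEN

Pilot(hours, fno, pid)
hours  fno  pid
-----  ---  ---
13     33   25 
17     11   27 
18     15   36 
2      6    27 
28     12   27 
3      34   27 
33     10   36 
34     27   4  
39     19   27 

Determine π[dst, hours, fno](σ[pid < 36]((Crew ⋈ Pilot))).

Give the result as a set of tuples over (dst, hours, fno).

Crew ⋈ Pilot (natural join on pid): {(25, DEN, NRT, 13, 33), (27, BOS, BOS, 17, 11), (27, BOS, BOS, 2, 6), (27, BOS, BOS, 28, 12), (27, BOS, BOS, 3, 34), (27, BOS, BOS, 39, 19), (27, IAD, BOS, 17, 11), (27, IAD, BOS, 2, 6), (27, IAD, BOS, 28, 12), (27, IAD, BOS, 3, 34), (27, IAD, BOS, 39, 19), (27, IAD, ORD, 17, 11), (27, IAD, ORD, 2, 6), (27, IAD, ORD, 28, 12), (27, IAD, ORD, 3, 34), (27, IAD, ORD, 39, 19), (27, MIA, BOS, 17, 11), (27, MIA, BOS, 2, 6), (27, MIA, BOS, 28, 12), (27, MIA, BOS, 3, 34), (27, MIA, BOS, 39, 19), (36, LAX, IAD, 18, 15), (36, LAX, IAD, 33, 10), (36, MIA, DEN, 18, 15), (36, MIA, DEN, 33, 10)}
σ[pid < 36]: keep tuples satisfying pid < 36 → {(25, DEN, NRT, 13, 33), (27, BOS, BOS, 17, 11), (27, BOS, BOS, 2, 6), (27, BOS, BOS, 28, 12), (27, BOS, BOS, 3, 34), (27, BOS, BOS, 39, 19), (27, IAD, BOS, 17, 11), (27, IAD, BOS, 2, 6), (27, IAD, BOS, 28, 12), (27, IAD, BOS, 3, 34), (27, IAD, BOS, 39, 19), (27, IAD, ORD, 17, 11), (27, IAD, ORD, 2, 6), (27, IAD, ORD, 28, 12), (27, IAD, ORD, 3, 34), (27, IAD, ORD, 39, 19), (27, MIA, BOS, 17, 11), (27, MIA, BOS, 2, 6), (27, MIA, BOS, 28, 12), (27, MIA, BOS, 3, 34), (27, MIA, BOS, 39, 19)}
π[dst, hours, fno]: project onto (dst, hours, fno) (10 duplicate(s) eliminated) → {(BOS, 17, 11), (BOS, 2, 6), (BOS, 28, 12), (BOS, 3, 34), (BOS, 39, 19), (NRT, 13, 33), (ORD, 17, 11), (ORD, 2, 6), (ORD, 28, 12), (ORD, 3, 34), (ORD, 39, 19)}

{(BOS, 17, 11), (BOS, 2, 6), (BOS, 28, 12), (BOS, 3, 34), (BOS, 39, 19), (NRT, 13, 33), (ORD, 17, 11), (ORD, 2, 6), (ORD, 28, 12), (ORD, 3, 34), (ORD, 39, 19)}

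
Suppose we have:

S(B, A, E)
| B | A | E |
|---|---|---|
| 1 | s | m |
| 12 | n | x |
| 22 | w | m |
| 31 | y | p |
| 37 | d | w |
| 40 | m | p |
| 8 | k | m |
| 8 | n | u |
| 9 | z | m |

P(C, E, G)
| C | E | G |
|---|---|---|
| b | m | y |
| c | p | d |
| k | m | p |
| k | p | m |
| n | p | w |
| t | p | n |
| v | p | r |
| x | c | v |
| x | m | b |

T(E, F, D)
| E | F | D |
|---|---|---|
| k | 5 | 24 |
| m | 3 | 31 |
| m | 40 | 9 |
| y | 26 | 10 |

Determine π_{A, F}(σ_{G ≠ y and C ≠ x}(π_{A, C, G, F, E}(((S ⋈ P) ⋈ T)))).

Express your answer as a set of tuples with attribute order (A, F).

S ⋈ P (natural join on E): {(1, s, m, b, y), (1, s, m, k, p), (1, s, m, x, b), (22, w, m, b, y), (22, w, m, k, p), (22, w, m, x, b), (31, y, p, c, d), (31, y, p, k, m), (31, y, p, n, w), (31, y, p, t, n), (31, y, p, v, r), (40, m, p, c, d), (40, m, p, k, m), (40, m, p, n, w), (40, m, p, t, n), (40, m, p, v, r), (8, k, m, b, y), (8, k, m, k, p), (8, k, m, x, b), (9, z, m, b, y), (9, z, m, k, p), (9, z, m, x, b)}
(S ⋈ P) ⋈ T (natural join on E): {(1, s, m, b, y, 3, 31), (1, s, m, b, y, 40, 9), (1, s, m, k, p, 3, 31), (1, s, m, k, p, 40, 9), (1, s, m, x, b, 3, 31), (1, s, m, x, b, 40, 9), (22, w, m, b, y, 3, 31), (22, w, m, b, y, 40, 9), (22, w, m, k, p, 3, 31), (22, w, m, k, p, 40, 9), (22, w, m, x, b, 3, 31), (22, w, m, x, b, 40, 9), (8, k, m, b, y, 3, 31), (8, k, m, b, y, 40, 9), (8, k, m, k, p, 3, 31), (8, k, m, k, p, 40, 9), (8, k, m, x, b, 3, 31), (8, k, m, x, b, 40, 9), (9, z, m, b, y, 3, 31), (9, z, m, b, y, 40, 9), (9, z, m, k, p, 3, 31), (9, z, m, k, p, 40, 9), (9, z, m, x, b, 3, 31), (9, z, m, x, b, 40, 9)}
Projecting to A, C, G, F, E: {(k, b, y, 3, m), (k, b, y, 40, m), (k, k, p, 3, m), (k, k, p, 40, m), (k, x, b, 3, m), (k, x, b, 40, m), (s, b, y, 3, m), (s, b, y, 40, m), (s, k, p, 3, m), (s, k, p, 40, m), (s, x, b, 3, m), (s, x, b, 40, m), (w, b, y, 3, m), (w, b, y, 40, m), (w, k, p, 3, m), (w, k, p, 40, m), (w, x, b, 3, m), (w, x, b, 40, m), (z, b, y, 3, m), (z, b, y, 40, m), (z, k, p, 3, m), (z, k, p, 40, m), (z, x, b, 3, m), (z, x, b, 40, m)}
Selection G ≠ y and C ≠ x: {(k, k, p, 3, m), (k, k, p, 40, m), (s, k, p, 3, m), (s, k, p, 40, m), (w, k, p, 3, m), (w, k, p, 40, m), (z, k, p, 3, m), (z, k, p, 40, m)}
Projecting to A, F: {(k, 3), (k, 40), (s, 3), (s, 40), (w, 3), (w, 40), (z, 3), (z, 40)}

{(k, 3), (k, 40), (s, 3), (s, 40), (w, 3), (w, 40), (z, 3), (z, 40)}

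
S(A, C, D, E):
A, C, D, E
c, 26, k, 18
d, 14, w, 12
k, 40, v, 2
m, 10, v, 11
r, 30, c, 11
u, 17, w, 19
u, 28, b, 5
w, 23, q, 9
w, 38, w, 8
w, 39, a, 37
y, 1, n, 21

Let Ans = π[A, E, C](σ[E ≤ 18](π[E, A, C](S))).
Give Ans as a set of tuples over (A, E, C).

Projecting to E, A, C: {(11, m, 10), (11, r, 30), (12, d, 14), (18, c, 26), (19, u, 17), (2, k, 40), (21, y, 1), (37, w, 39), (5, u, 28), (8, w, 38), (9, w, 23)}
σ[E ≤ 18]: keep tuples satisfying E ≤ 18 → {(11, m, 10), (11, r, 30), (12, d, 14), (18, c, 26), (2, k, 40), (5, u, 28), (8, w, 38), (9, w, 23)}
Projecting to A, E, C: {(c, 18, 26), (d, 12, 14), (k, 2, 40), (m, 11, 10), (r, 11, 30), (u, 5, 28), (w, 8, 38), (w, 9, 23)}

{(c, 18, 26), (d, 12, 14), (k, 2, 40), (m, 11, 10), (r, 11, 30), (u, 5, 28), (w, 8, 38), (w, 9, 23)}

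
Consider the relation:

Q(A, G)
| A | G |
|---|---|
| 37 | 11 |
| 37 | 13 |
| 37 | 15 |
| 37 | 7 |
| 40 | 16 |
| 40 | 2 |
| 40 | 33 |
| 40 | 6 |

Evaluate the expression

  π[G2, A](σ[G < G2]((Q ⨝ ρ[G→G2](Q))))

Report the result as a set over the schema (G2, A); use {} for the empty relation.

ρ[G→G2]: schema becomes (A, G2); tuples unchanged.
Natural join on A: {(37, 11, 11), (37, 11, 13), (37, 11, 15), (37, 11, 7), (37, 13, 11), (37, 13, 13), (37, 13, 15), (37, 13, 7), (37, 15, 11), (37, 15, 13), (37, 15, 15), (37, 15, 7), (37, 7, 11), (37, 7, 13), (37, 7, 15), (37, 7, 7), (40, 16, 16), (40, 16, 2), (40, 16, 33), (40, 16, 6), (40, 2, 16), (40, 2, 2), (40, 2, 33), (40, 2, 6), (40, 33, 16), (40, 33, 2), (40, 33, 33), (40, 33, 6), (40, 6, 16), (40, 6, 2), (40, 6, 33), (40, 6, 6)}
Filtering on G < G2 leaves {(37, 11, 13), (37, 11, 15), (37, 13, 15), (37, 7, 11), (37, 7, 13), (37, 7, 15), (40, 16, 33), (40, 2, 16), (40, 2, 33), (40, 2, 6), (40, 6, 16), (40, 6, 33)}.
π_{G2, A} gives {(11, 37), (13, 37), (15, 37), (16, 40), (33, 40), (6, 40)} (6 duplicate(s) eliminated).

{(11, 37), (13, 37), (15, 37), (16, 40), (33, 40), (6, 40)}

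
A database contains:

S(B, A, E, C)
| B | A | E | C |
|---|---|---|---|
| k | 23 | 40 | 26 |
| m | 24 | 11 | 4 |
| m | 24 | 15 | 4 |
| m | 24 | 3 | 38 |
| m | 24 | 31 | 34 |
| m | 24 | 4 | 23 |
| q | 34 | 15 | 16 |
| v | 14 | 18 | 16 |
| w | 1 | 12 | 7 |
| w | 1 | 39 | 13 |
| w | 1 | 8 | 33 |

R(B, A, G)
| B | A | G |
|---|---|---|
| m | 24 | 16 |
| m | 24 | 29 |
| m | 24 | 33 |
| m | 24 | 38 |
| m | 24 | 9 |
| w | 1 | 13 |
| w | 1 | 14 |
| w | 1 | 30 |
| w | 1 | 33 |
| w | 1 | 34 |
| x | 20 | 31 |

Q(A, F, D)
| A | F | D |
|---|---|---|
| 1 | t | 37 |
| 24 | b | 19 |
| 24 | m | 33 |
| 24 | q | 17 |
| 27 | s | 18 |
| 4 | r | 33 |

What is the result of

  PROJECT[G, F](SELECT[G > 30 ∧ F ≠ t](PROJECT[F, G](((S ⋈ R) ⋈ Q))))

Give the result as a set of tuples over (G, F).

{(33, b), (33, m), (33, q), (38, b), (38, m), (38, q)}

Natural join on B, A: {(m, 24, 11, 4, 16), (m, 24, 11, 4, 29), (m, 24, 11, 4, 33), (m, 24, 11, 4, 38), (m, 24, 11, 4, 9), (m, 24, 15, 4, 16), (m, 24, 15, 4, 29), (m, 24, 15, 4, 33), (m, 24, 15, 4, 38), (m, 24, 15, 4, 9), (m, 24, 3, 38, 16), (m, 24, 3, 38, 29), (m, 24, 3, 38, 33), (m, 24, 3, 38, 38), (m, 24, 3, 38, 9), (m, 24, 31, 34, 16), (m, 24, 31, 34, 29), (m, 24, 31, 34, 33), (m, 24, 31, 34, 38), (m, 24, 31, 34, 9), (m, 24, 4, 23, 16), (m, 24, 4, 23, 29), (m, 24, 4, 23, 33), (m, 24, 4, 23, 38), (m, 24, 4, 23, 9), (w, 1, 12, 7, 13), (w, 1, 12, 7, 14), (w, 1, 12, 7, 30), (w, 1, 12, 7, 33), (w, 1, 12, 7, 34), (w, 1, 39, 13, 13), (w, 1, 39, 13, 14), (w, 1, 39, 13, 30), (w, 1, 39, 13, 33), (w, 1, 39, 13, 34), (w, 1, 8, 33, 13), (w, 1, 8, 33, 14), (w, 1, 8, 33, 30), (w, 1, 8, 33, 33), (w, 1, 8, 33, 34)}
Natural join on A: {(m, 24, 11, 4, 16, b, 19), (m, 24, 11, 4, 16, m, 33), (m, 24, 11, 4, 16, q, 17), (m, 24, 11, 4, 29, b, 19), (m, 24, 11, 4, 29, m, 33), (m, 24, 11, 4, 29, q, 17), (m, 24, 11, 4, 33, b, 19), (m, 24, 11, 4, 33, m, 33), (m, 24, 11, 4, 33, q, 17), (m, 24, 11, 4, 38, b, 19), (m, 24, 11, 4, 38, m, 33), (m, 24, 11, 4, 38, q, 17), (m, 24, 11, 4, 9, b, 19), (m, 24, 11, 4, 9, m, 33), (m, 24, 11, 4, 9, q, 17), (m, 24, 15, 4, 16, b, 19), (m, 24, 15, 4, 16, m, 33), (m, 24, 15, 4, 16, q, 17), (m, 24, 15, 4, 29, b, 19), (m, 24, 15, 4, 29, m, 33), (m, 24, 15, 4, 29, q, 17), (m, 24, 15, 4, 33, b, 19), (m, 24, 15, 4, 33, m, 33), (m, 24, 15, 4, 33, q, 17), (m, 24, 15, 4, 38, b, 19), (m, 24, 15, 4, 38, m, 33), (m, 24, 15, 4, 38, q, 17), (m, 24, 15, 4, 9, b, 19), (m, 24, 15, 4, 9, m, 33), (m, 24, 15, 4, 9, q, 17), (m, 24, 3, 38, 16, b, 19), (m, 24, 3, 38, 16, m, 33), (m, 24, 3, 38, 16, q, 17), (m, 24, 3, 38, 29, b, 19), (m, 24, 3, 38, 29, m, 33), (m, 24, 3, 38, 29, q, 17), (m, 24, 3, 38, 33, b, 19), (m, 24, 3, 38, 33, m, 33), (m, 24, 3, 38, 33, q, 17), (m, 24, 3, 38, 38, b, 19), (m, 24, 3, 38, 38, m, 33), (m, 24, 3, 38, 38, q, 17), (m, 24, 3, 38, 9, b, 19), (m, 24, 3, 38, 9, m, 33), (m, 24, 3, 38, 9, q, 17), (m, 24, 31, 34, 16, b, 19), (m, 24, 31, 34, 16, m, 33), (m, 24, 31, 34, 16, q, 17), (m, 24, 31, 34, 29, b, 19), (m, 24, 31, 34, 29, m, 33), (m, 24, 31, 34, 29, q, 17), (m, 24, 31, 34, 33, b, 19), (m, 24, 31, 34, 33, m, 33), (m, 24, 31, 34, 33, q, 17), (m, 24, 31, 34, 38, b, 19), (m, 24, 31, 34, 38, m, 33), (m, 24, 31, 34, 38, q, 17), (m, 24, 31, 34, 9, b, 19), (m, 24, 31, 34, 9, m, 33), (m, 24, 31, 34, 9, q, 17), (m, 24, 4, 23, 16, b, 19), (m, 24, 4, 23, 16, m, 33), (m, 24, 4, 23, 16, q, 17), (m, 24, 4, 23, 29, b, 19), (m, 24, 4, 23, 29, m, 33), (m, 24, 4, 23, 29, q, 17), (m, 24, 4, 23, 33, b, 19), (m, 24, 4, 23, 33, m, 33), (m, 24, 4, 23, 33, q, 17), (m, 24, 4, 23, 38, b, 19), (m, 24, 4, 23, 38, m, 33), (m, 24, 4, 23, 38, q, 17), (m, 24, 4, 23, 9, b, 19), (m, 24, 4, 23, 9, m, 33), (m, 24, 4, 23, 9, q, 17), (w, 1, 12, 7, 13, t, 37), (w, 1, 12, 7, 14, t, 37), (w, 1, 12, 7, 30, t, 37), (w, 1, 12, 7, 33, t, 37), (w, 1, 12, 7, 34, t, 37), (w, 1, 39, 13, 13, t, 37), (w, 1, 39, 13, 14, t, 37), (w, 1, 39, 13, 30, t, 37), (w, 1, 39, 13, 33, t, 37), (w, 1, 39, 13, 34, t, 37), (w, 1, 8, 33, 13, t, 37), (w, 1, 8, 33, 14, t, 37), (w, 1, 8, 33, 30, t, 37), (w, 1, 8, 33, 33, t, 37), (w, 1, 8, 33, 34, t, 37)}
Keep only column(s) F, G (70 duplicate(s) eliminated): {(b, 16), (b, 29), (b, 33), (b, 38), (b, 9), (m, 16), (m, 29), (m, 33), (m, 38), (m, 9), (q, 16), (q, 29), (q, 33), (q, 38), (q, 9), (t, 13), (t, 14), (t, 30), (t, 33), (t, 34)}
Apply σ_{G > 30 ∧ F ≠ t}; surviving tuples: {(b, 33), (b, 38), (m, 33), (m, 38), (q, 33), (q, 38)}
Keep only column(s) G, F: {(33, b), (33, m), (33, q), (38, b), (38, m), (38, q)}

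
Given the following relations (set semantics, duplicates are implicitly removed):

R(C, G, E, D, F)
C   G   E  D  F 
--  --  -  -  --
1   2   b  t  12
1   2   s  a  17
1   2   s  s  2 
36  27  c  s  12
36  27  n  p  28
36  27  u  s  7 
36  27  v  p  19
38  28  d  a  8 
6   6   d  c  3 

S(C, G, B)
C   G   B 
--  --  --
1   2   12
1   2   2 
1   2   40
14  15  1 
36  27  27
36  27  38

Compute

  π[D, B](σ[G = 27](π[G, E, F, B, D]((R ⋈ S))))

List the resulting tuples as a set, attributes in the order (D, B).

{(p, 27), (p, 38), (s, 27), (s, 38)}

Joining R and S on C, G yields {(1, 2, b, t, 12, 12), (1, 2, b, t, 12, 2), (1, 2, b, t, 12, 40), (1, 2, s, a, 17, 12), (1, 2, s, a, 17, 2), (1, 2, s, a, 17, 40), (1, 2, s, s, 2, 12), (1, 2, s, s, 2, 2), (1, 2, s, s, 2, 40), (36, 27, c, s, 12, 27), (36, 27, c, s, 12, 38), (36, 27, n, p, 28, 27), (36, 27, n, p, 28, 38), (36, 27, u, s, 7, 27), (36, 27, u, s, 7, 38), (36, 27, v, p, 19, 27), (36, 27, v, p, 19, 38)}.
Projecting to G, E, F, B, D: {(2, b, 12, 12, t), (2, b, 12, 2, t), (2, b, 12, 40, t), (2, s, 17, 12, a), (2, s, 17, 2, a), (2, s, 17, 40, a), (2, s, 2, 12, s), (2, s, 2, 2, s), (2, s, 2, 40, s), (27, c, 12, 27, s), (27, c, 12, 38, s), (27, n, 28, 27, p), (27, n, 28, 38, p), (27, u, 7, 27, s), (27, u, 7, 38, s), (27, v, 19, 27, p), (27, v, 19, 38, p)}
σ[G = 27]: keep tuples satisfying G = 27 → {(27, c, 12, 27, s), (27, c, 12, 38, s), (27, n, 28, 27, p), (27, n, 28, 38, p), (27, u, 7, 27, s), (27, u, 7, 38, s), (27, v, 19, 27, p), (27, v, 19, 38, p)}
Projecting to D, B (4 duplicate(s) eliminated): {(p, 27), (p, 38), (s, 27), (s, 38)}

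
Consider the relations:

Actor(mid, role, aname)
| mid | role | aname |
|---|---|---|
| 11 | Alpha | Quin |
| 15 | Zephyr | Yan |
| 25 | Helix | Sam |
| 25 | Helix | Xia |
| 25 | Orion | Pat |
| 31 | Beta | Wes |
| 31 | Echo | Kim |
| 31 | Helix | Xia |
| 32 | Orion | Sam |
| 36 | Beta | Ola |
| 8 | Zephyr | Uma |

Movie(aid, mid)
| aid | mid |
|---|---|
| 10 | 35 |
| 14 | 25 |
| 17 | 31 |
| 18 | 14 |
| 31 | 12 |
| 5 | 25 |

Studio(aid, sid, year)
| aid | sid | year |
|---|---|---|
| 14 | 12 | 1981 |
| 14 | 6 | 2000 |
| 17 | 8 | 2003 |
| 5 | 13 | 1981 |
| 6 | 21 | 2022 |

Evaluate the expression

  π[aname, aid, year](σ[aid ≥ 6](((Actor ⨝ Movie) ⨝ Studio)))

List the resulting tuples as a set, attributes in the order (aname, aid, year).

{(Kim, 17, 2003), (Pat, 14, 1981), (Pat, 14, 2000), (Sam, 14, 1981), (Sam, 14, 2000), (Wes, 17, 2003), (Xia, 14, 1981), (Xia, 14, 2000), (Xia, 17, 2003)}

Natural join on mid: {(25, Helix, Sam, 14), (25, Helix, Sam, 5), (25, Helix, Xia, 14), (25, Helix, Xia, 5), (25, Orion, Pat, 14), (25, Orion, Pat, 5), (31, Beta, Wes, 17), (31, Echo, Kim, 17), (31, Helix, Xia, 17)}
Natural join on aid: {(25, Helix, Sam, 14, 12, 1981), (25, Helix, Sam, 14, 6, 2000), (25, Helix, Sam, 5, 13, 1981), (25, Helix, Xia, 14, 12, 1981), (25, Helix, Xia, 14, 6, 2000), (25, Helix, Xia, 5, 13, 1981), (25, Orion, Pat, 14, 12, 1981), (25, Orion, Pat, 14, 6, 2000), (25, Orion, Pat, 5, 13, 1981), (31, Beta, Wes, 17, 8, 2003), (31, Echo, Kim, 17, 8, 2003), (31, Helix, Xia, 17, 8, 2003)}
Filtering on aid ≥ 6 leaves {(25, Helix, Sam, 14, 12, 1981), (25, Helix, Sam, 14, 6, 2000), (25, Helix, Xia, 14, 12, 1981), (25, Helix, Xia, 14, 6, 2000), (25, Orion, Pat, 14, 12, 1981), (25, Orion, Pat, 14, 6, 2000), (31, Beta, Wes, 17, 8, 2003), (31, Echo, Kim, 17, 8, 2003), (31, Helix, Xia, 17, 8, 2003)}.
π[aname, aid, year]: project onto (aname, aid, year) → {(Kim, 17, 2003), (Pat, 14, 1981), (Pat, 14, 2000), (Sam, 14, 1981), (Sam, 14, 2000), (Wes, 17, 2003), (Xia, 14, 1981), (Xia, 14, 2000), (Xia, 17, 2003)}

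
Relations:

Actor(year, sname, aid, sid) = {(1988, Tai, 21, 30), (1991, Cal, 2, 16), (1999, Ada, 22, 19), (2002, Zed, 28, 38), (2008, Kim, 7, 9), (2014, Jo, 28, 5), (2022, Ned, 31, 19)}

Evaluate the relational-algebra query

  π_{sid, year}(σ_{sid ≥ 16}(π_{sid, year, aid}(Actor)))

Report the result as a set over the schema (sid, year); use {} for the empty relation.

{(16, 1991), (19, 1999), (19, 2022), (30, 1988), (38, 2002)}

Keep only column(s) sid, year, aid: {(16, 1991, 2), (19, 1999, 22), (19, 2022, 31), (30, 1988, 21), (38, 2002, 28), (5, 2014, 28), (9, 2008, 7)}
σ[sid ≥ 16]: keep tuples satisfying sid ≥ 16 → {(16, 1991, 2), (19, 1999, 22), (19, 2022, 31), (30, 1988, 21), (38, 2002, 28)}
Keep only column(s) sid, year: {(16, 1991), (19, 1999), (19, 2022), (30, 1988), (38, 2002)}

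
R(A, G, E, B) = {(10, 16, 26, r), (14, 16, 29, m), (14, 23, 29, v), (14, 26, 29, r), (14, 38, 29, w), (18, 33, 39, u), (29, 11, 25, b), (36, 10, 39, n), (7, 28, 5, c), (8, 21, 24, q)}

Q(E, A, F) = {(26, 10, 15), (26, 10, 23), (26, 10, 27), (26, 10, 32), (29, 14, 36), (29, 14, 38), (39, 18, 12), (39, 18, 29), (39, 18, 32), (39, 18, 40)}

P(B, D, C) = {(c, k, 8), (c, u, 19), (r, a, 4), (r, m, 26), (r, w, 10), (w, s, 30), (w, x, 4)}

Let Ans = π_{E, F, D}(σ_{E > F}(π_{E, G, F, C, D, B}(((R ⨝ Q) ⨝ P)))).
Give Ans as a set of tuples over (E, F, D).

R ⋈ Q (natural join on A, E): {(10, 16, 26, r, 15), (10, 16, 26, r, 23), (10, 16, 26, r, 27), (10, 16, 26, r, 32), (14, 16, 29, m, 36), (14, 16, 29, m, 38), (14, 23, 29, v, 36), (14, 23, 29, v, 38), (14, 26, 29, r, 36), (14, 26, 29, r, 38), (14, 38, 29, w, 36), (14, 38, 29, w, 38), (18, 33, 39, u, 12), (18, 33, 39, u, 29), (18, 33, 39, u, 32), (18, 33, 39, u, 40)}
(R ⨝ Q) ⋈ P (natural join on B): {(10, 16, 26, r, 15, a, 4), (10, 16, 26, r, 15, m, 26), (10, 16, 26, r, 15, w, 10), (10, 16, 26, r, 23, a, 4), (10, 16, 26, r, 23, m, 26), (10, 16, 26, r, 23, w, 10), (10, 16, 26, r, 27, a, 4), (10, 16, 26, r, 27, m, 26), (10, 16, 26, r, 27, w, 10), (10, 16, 26, r, 32, a, 4), (10, 16, 26, r, 32, m, 26), (10, 16, 26, r, 32, w, 10), (14, 26, 29, r, 36, a, 4), (14, 26, 29, r, 36, m, 26), (14, 26, 29, r, 36, w, 10), (14, 26, 29, r, 38, a, 4), (14, 26, 29, r, 38, m, 26), (14, 26, 29, r, 38, w, 10), (14, 38, 29, w, 36, s, 30), (14, 38, 29, w, 36, x, 4), (14, 38, 29, w, 38, s, 30), (14, 38, 29, w, 38, x, 4)}
π_{E, G, F, C, D, B} gives {(26, 16, 15, 10, w, r), (26, 16, 15, 26, m, r), (26, 16, 15, 4, a, r), (26, 16, 23, 10, w, r), (26, 16, 23, 26, m, r), (26, 16, 23, 4, a, r), (26, 16, 27, 10, w, r), (26, 16, 27, 26, m, r), (26, 16, 27, 4, a, r), (26, 16, 32, 10, w, r), (26, 16, 32, 26, m, r), (26, 16, 32, 4, a, r), (29, 26, 36, 10, w, r), (29, 26, 36, 26, m, r), (29, 26, 36, 4, a, r), (29, 26, 38, 10, w, r), (29, 26, 38, 26, m, r), (29, 26, 38, 4, a, r), (29, 38, 36, 30, s, w), (29, 38, 36, 4, x, w), (29, 38, 38, 30, s, w), (29, 38, 38, 4, x, w)}.
Selection E > F: {(26, 16, 15, 10, w, r), (26, 16, 15, 26, m, r), (26, 16, 15, 4, a, r), (26, 16, 23, 10, w, r), (26, 16, 23, 26, m, r), (26, 16, 23, 4, a, r)}
π_{E, F, D} gives {(26, 15, a), (26, 15, m), (26, 15, w), (26, 23, a), (26, 23, m), (26, 23, w)}.

{(26, 15, a), (26, 15, m), (26, 15, w), (26, 23, a), (26, 23, m), (26, 23, w)}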